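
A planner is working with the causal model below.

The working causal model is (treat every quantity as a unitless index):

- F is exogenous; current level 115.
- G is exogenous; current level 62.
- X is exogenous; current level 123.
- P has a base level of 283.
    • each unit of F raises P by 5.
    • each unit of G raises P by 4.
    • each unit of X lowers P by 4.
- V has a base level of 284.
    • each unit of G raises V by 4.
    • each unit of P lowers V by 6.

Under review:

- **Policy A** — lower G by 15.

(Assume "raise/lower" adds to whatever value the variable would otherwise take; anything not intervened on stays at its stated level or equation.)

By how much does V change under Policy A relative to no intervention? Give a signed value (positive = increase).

Baseline:
  F = 115
  G = 62
  X = 123
  P = 283 + 5·115 + 4·62 − 4·123 = 614
  V = 284 + 4·62 − 6·614 = -3152
Policy A (G − 15):
  F = 115
  G = 62 − 15 = 47
  X = 123
  P = 283 + 5·115 + 4·47 − 4·123 = 554
  V = 284 + 4·47 − 6·554 = -2852
Change in V: -2852 − (-3152) = 300

300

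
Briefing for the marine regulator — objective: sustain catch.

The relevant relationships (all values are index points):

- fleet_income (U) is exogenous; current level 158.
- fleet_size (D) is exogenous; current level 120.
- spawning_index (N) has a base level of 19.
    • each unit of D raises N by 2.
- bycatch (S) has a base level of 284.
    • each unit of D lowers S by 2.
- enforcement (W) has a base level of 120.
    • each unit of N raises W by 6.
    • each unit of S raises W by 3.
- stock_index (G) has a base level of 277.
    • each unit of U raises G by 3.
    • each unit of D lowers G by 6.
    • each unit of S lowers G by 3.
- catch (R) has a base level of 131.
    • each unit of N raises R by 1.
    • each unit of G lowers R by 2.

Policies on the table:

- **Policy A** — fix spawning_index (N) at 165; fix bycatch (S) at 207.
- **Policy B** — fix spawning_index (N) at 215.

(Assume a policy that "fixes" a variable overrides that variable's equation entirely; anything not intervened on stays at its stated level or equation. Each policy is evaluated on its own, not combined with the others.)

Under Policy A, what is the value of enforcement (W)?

1731

Policy A (N := 165, S := 207):
  D = 120
  N = 165
  S = 207
  W = 120 + 6·165 + 3·207 = 1731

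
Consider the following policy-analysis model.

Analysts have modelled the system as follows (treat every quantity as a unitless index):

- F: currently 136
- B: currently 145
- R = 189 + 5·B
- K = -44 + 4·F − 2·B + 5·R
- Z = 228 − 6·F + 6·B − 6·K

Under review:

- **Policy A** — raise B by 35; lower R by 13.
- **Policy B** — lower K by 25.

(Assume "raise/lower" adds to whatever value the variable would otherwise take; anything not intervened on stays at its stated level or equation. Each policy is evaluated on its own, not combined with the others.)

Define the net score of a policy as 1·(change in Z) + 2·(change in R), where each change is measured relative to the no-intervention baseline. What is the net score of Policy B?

Baseline:
  F = 136
  B = 145
  R = 189 + 5·145 = 914
  K = -44 + 4·136 − 2·145 + 5·914 = 4780
  Z = 228 − 6·136 + 6·145 − 6·4780 = -28398
Policy B (K − 25):
  F = 136
  B = 145
  R = 189 + 5·145 = 914
  K = -44 + 4·136 − 2·145 + 5·914 (−25 from intervention) = 4755
  Z = 228 − 6·136 + 6·145 − 6·4755 = -28248
ΔZ = -28248 − (-28398) = 150; ΔR = 914 − 914 = 0
Score = 1·150 + 2·0 = 150

150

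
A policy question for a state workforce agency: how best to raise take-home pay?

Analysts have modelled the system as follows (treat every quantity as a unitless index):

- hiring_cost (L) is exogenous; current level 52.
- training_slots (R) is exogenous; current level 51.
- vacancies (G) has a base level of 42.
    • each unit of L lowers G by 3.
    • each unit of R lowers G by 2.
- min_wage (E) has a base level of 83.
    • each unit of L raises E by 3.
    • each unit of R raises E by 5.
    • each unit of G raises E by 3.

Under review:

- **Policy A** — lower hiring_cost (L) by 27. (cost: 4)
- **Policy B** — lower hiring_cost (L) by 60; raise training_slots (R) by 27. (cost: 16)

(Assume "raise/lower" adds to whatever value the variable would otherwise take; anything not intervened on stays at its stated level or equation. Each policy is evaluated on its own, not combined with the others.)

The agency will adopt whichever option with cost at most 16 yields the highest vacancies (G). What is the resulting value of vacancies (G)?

-90

Policy A (L − 27):
  L = 52 − 27 = 25
  R = 51
  G = 42 − 3·25 − 2·51 = -135
Policy B (L − 60, R + 27):
  L = 52 − 60 = -8
  R = 51 + 27 = 78
  G = 42 − 3·(-8) − 2·78 = -90
Comparing — Policy A: G=-135, Policy B: G=-90. Highest is -90 (Policy B).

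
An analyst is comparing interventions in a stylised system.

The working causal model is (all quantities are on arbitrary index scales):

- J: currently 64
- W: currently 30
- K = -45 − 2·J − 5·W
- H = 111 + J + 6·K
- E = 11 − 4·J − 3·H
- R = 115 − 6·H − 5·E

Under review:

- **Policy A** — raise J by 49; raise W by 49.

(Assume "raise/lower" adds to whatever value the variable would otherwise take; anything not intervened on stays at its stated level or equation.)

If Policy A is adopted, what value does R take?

Policy A (J + 49, W + 49):
  J = 64 + 49 = 113
  W = 30 + 49 = 79
  K = -45 − 2·113 − 5·79 = -666
  H = 111 + 113 + 6·(-666) = -3772
  E = 11 − 4·113 − 3·(-3772) = 10875
  R = 115 − 6·(-3772) − 5·10875 = -31628

-31628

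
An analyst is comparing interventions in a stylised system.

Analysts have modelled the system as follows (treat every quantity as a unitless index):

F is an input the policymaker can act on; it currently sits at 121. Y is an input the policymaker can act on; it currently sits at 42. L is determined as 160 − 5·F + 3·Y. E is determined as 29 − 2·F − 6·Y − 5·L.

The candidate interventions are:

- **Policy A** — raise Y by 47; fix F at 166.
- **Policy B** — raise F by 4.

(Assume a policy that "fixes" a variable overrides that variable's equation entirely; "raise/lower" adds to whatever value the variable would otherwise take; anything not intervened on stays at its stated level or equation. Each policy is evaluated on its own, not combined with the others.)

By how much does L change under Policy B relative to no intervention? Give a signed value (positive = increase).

Baseline:
  F = 121
  Y = 42
  L = 160 − 5·121 + 3·42 = -319
Policy B (F + 4):
  F = 121 + 4 = 125
  Y = 42
  L = 160 − 5·125 + 3·42 = -339
Change in L: -339 − (-319) = -20

-20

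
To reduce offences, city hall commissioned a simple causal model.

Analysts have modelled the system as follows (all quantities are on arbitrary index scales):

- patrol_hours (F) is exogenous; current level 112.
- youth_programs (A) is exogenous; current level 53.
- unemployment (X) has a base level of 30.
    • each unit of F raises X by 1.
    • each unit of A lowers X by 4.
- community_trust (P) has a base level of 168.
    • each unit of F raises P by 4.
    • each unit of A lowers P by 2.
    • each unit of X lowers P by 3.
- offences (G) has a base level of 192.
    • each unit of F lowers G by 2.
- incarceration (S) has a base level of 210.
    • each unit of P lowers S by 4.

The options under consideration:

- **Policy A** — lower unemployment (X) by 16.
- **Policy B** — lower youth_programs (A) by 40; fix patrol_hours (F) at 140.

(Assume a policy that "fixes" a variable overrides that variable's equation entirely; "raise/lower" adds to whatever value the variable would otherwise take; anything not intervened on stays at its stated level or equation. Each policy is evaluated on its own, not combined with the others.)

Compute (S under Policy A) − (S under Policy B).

-1680

Policy A (X − 16):
  F = 112
  A = 53
  X = 30 + 112 − 4·53 (−16 from intervention) = -86
  P = 168 + 4·112 − 2·53 − 3·(-86) = 768
  S = 210 − 4·768 = -2862
Policy B (A − 40, F := 140):
  F = 140
  A = 53 − 40 = 13
  X = 30 + 140 − 4·13 = 118
  P = 168 + 4·140 − 2·13 − 3·118 = 348
  S = 210 − 4·348 = -1182
S: -2862 − (-1182) = -1680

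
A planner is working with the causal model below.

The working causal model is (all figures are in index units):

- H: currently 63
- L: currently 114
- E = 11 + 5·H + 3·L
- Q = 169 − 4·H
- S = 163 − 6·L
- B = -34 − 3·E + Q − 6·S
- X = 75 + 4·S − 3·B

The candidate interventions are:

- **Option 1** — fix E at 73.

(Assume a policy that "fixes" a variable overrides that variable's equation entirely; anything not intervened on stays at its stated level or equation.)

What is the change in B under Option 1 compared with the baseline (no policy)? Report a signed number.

Baseline:
  H = 63
  L = 114
  E = 11 + 5·63 + 3·114 = 668
  Q = 169 − 4·63 = -83
  S = 163 − 6·114 = -521
  B = -34 − 3·668 + (-83) − 6·(-521) = 1005
Option 1 (E := 73):
  H = 63
  L = 114
  E = 73
  Q = 169 − 4·63 = -83
  S = 163 − 6·114 = -521
  B = -34 − 3·73 + (-83) − 6·(-521) = 2790
Change in B: 2790 − 1005 = 1785

1785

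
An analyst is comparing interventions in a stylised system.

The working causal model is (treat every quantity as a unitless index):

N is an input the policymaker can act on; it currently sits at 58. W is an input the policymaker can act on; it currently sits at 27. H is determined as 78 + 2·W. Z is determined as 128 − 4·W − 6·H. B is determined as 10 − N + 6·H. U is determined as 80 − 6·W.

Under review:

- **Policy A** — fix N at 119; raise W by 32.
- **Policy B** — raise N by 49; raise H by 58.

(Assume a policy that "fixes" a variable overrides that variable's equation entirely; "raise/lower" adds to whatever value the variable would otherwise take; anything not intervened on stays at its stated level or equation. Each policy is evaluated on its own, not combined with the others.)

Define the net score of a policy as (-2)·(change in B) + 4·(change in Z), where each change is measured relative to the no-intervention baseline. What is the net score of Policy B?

Baseline:
  N = 58
  W = 27
  H = 78 + 2·27 = 132
  Z = 128 − 4·27 − 6·132 = -772
  B = 10 − 58 + 6·132 = 744
Policy B (N + 49, H + 58):
  N = 58 + 49 = 107
  W = 27
  H = 78 + 2·27 (+58 from intervention) = 190
  Z = 128 − 4·27 − 6·190 = -1120
  B = 10 − 107 + 6·190 = 1043
ΔB = 1043 − 744 = 299; ΔZ = -1120 − (-772) = -348
Score = (-2)·299 + 4·(-348) = -1990

-1990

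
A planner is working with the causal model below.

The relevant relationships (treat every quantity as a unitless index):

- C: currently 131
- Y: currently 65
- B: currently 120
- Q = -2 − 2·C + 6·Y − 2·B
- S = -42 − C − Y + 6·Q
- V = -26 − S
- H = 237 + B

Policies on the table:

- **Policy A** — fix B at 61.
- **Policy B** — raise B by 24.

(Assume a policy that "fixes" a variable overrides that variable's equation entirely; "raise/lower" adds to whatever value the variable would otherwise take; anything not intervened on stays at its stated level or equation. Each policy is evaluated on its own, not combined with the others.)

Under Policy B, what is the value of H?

381

Policy B (B + 24):
  B = 120 + 24 = 144
  H = 237 + 144 = 381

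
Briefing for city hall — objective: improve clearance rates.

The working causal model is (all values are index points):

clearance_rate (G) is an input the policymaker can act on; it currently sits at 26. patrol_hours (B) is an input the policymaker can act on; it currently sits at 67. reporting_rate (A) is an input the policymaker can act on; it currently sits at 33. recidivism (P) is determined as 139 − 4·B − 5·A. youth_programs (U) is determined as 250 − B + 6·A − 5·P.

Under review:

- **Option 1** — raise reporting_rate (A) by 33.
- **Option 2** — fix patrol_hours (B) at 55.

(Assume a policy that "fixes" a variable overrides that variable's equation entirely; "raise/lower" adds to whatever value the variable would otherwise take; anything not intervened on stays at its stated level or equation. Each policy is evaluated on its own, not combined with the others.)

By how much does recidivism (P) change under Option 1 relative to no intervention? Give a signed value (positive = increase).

-165

Baseline:
  B = 67
  A = 33
  P = 139 − 4·67 − 5·33 = -294
Option 1 (A + 33):
  B = 67
  A = 33 + 33 = 66
  P = 139 − 4·67 − 5·66 = -459
Change in P: -459 − (-294) = -165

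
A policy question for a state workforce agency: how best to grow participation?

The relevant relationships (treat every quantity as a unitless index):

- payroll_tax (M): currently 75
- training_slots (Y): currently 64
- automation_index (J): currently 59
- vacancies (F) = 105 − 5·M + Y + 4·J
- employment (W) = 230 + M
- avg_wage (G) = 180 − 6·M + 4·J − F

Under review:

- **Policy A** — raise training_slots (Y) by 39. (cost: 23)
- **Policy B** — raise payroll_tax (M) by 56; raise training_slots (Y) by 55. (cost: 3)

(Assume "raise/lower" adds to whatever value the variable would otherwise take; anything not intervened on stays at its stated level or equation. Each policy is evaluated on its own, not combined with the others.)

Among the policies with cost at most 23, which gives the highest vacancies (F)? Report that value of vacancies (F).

69

Policy A (Y + 39):
  M = 75
  Y = 64 + 39 = 103
  J = 59
  F = 105 − 5·75 + 103 + 4·59 = 69
Policy B (M + 56, Y + 55):
  M = 75 + 56 = 131
  Y = 64 + 55 = 119
  J = 59
  F = 105 − 5·131 + 119 + 4·59 = -195
Comparing — Policy A: F=69, Policy B: F=-195. Highest is 69 (Policy A).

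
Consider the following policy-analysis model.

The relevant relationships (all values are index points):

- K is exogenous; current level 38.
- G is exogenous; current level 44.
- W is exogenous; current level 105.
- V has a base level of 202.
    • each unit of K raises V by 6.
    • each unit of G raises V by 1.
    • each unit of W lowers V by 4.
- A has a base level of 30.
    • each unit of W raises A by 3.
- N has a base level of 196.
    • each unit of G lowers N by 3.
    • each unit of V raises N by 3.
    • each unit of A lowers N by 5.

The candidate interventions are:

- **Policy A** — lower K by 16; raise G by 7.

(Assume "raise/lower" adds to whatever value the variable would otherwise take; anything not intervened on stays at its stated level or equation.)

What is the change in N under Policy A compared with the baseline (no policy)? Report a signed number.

Baseline:
  K = 38
  G = 44
  W = 105
  V = 202 + 6·38 + 44 − 4·105 = 54
  A = 30 + 3·105 = 345
  N = 196 − 3·44 + 3·54 − 5·345 = -1499
Policy A (K − 16, G + 7):
  K = 38 − 16 = 22
  G = 44 + 7 = 51
  W = 105
  V = 202 + 6·22 + 51 − 4·105 = -35
  A = 30 + 3·105 = 345
  N = 196 − 3·51 + 3·(-35) − 5·345 = -1787
Change in N: -1787 − (-1499) = -288

-288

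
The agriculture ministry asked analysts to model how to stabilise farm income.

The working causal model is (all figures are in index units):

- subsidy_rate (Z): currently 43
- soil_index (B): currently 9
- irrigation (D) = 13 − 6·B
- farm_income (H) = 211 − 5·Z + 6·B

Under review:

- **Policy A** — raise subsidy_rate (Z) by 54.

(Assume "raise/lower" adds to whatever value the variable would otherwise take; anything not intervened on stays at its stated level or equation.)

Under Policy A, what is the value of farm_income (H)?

-220

Policy A (Z + 54):
  Z = 43 + 54 = 97
  B = 9
  H = 211 − 5·97 + 6·9 = -220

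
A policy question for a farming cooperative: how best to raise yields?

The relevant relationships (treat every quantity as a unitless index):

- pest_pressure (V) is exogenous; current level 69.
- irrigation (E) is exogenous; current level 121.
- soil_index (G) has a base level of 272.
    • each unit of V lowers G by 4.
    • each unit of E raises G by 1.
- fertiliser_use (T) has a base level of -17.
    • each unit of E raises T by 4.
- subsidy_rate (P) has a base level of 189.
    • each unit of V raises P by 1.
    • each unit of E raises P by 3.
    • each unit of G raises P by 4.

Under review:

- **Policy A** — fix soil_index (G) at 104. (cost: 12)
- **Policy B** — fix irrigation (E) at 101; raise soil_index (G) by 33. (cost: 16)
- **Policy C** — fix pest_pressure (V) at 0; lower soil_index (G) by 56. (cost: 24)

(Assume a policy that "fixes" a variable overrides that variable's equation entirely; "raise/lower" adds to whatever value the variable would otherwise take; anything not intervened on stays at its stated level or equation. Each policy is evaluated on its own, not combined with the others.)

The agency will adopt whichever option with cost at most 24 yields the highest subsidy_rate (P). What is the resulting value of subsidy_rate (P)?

1900

Policy A (G := 104):
  V = 69
  E = 121
  G = 104
  P = 189 + 69 + 3·121 + 4·104 = 1037
Policy B (E := 101, G + 33):
  V = 69
  E = 101
  G = 272 − 4·69 + 101 (+33 from intervention) = 130
  P = 189 + 69 + 3·101 + 4·130 = 1081
Policy C (V := 0, G − 56):
  V = 0
  E = 121
  G = 272 − 4·0 + 121 (−56 from intervention) = 337
  P = 189 + 0 + 3·121 + 4·337 = 1900
Comparing — Policy A: P=1037, Policy B: P=1081, Policy C: P=1900. Highest is 1900 (Policy C).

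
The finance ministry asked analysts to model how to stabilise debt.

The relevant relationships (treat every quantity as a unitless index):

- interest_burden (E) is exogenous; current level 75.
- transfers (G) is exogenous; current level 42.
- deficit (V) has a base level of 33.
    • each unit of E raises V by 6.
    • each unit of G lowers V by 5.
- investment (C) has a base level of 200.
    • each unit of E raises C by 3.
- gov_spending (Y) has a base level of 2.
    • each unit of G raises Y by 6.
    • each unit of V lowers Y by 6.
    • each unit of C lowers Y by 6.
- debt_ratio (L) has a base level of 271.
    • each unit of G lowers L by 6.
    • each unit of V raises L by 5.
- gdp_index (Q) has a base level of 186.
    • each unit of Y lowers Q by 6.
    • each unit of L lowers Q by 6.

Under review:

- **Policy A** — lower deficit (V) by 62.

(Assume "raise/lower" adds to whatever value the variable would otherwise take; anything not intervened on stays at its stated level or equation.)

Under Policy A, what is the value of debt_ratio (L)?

Policy A (V − 62):
  E = 75
  G = 42
  V = 33 + 6·75 − 5·42 (−62 from intervention) = 211
  L = 271 − 6·42 + 5·211 = 1074

1074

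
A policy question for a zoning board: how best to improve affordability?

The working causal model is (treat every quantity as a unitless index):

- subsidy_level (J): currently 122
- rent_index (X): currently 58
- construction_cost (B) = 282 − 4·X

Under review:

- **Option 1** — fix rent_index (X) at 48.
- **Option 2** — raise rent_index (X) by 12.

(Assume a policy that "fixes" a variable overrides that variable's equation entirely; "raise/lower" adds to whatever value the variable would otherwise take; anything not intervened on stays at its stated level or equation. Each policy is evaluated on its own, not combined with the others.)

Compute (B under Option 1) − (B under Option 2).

88

Option 1 (X := 48):
  X = 48
  B = 282 − 4·48 = 90
Option 2 (X + 12):
  X = 58 + 12 = 70
  B = 282 − 4·70 = 2
B: 90 − 2 = 88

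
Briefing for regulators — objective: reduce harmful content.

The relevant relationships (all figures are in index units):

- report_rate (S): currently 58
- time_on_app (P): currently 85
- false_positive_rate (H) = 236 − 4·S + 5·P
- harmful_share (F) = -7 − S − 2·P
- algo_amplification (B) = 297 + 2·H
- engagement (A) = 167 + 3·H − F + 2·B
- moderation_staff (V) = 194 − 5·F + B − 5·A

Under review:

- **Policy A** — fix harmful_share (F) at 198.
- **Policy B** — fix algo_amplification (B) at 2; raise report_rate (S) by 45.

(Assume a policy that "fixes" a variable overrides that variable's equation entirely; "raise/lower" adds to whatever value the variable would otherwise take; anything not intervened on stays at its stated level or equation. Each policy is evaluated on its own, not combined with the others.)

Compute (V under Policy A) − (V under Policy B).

Policy A (F := 198):
  S = 58
  P = 85
  H = 236 − 4·58 + 5·85 = 429
  F = 198
  B = 297 + 2·429 = 1155
  A = 167 + 3·429 − 198 + 2·1155 = 3566
  V = 194 − 5·198 + 1155 − 5·3566 = -17471
Policy B (B := 2, S + 45):
  S = 58 + 45 = 103
  P = 85
  H = 236 − 4·103 + 5·85 = 249
  F = -7 − 103 − 2·85 = -280
  B = 2
  A = 167 + 3·249 − (-280) + 2·2 = 1198
  V = 194 − 5·(-280) + 2 − 5·1198 = -4394
V: -17471 − (-4394) = -13077

-13077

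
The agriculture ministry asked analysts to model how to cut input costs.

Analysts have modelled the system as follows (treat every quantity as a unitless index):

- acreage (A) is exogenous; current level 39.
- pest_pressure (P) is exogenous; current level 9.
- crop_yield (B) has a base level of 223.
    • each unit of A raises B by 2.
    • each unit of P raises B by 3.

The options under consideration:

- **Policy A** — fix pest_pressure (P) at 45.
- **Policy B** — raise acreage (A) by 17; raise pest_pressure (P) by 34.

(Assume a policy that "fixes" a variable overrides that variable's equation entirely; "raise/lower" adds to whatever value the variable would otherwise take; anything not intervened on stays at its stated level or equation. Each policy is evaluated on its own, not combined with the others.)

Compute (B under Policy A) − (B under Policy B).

Policy A (P := 45):
  A = 39
  P = 45
  B = 223 + 2·39 + 3·45 = 436
Policy B (A + 17, P + 34):
  A = 39 + 17 = 56
  P = 9 + 34 = 43
  B = 223 + 2·56 + 3·43 = 464
B: 436 − 464 = -28

-28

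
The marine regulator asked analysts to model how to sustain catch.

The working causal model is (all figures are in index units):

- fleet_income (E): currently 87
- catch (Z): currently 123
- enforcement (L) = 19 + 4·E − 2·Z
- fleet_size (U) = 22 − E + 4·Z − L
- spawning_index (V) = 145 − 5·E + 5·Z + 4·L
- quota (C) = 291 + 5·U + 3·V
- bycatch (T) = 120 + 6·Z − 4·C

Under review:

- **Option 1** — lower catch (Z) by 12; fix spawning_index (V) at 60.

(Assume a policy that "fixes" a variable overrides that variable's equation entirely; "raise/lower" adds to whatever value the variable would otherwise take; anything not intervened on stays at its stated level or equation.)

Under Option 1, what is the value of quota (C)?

1641

Option 1 (Z − 12, V := 60):
  E = 87
  Z = 123 − 12 = 111
  L = 19 + 4·87 − 2·111 = 145
  U = 22 − 87 + 4·111 − 145 = 234
  V = 60
  C = 291 + 5·234 + 3·60 = 1641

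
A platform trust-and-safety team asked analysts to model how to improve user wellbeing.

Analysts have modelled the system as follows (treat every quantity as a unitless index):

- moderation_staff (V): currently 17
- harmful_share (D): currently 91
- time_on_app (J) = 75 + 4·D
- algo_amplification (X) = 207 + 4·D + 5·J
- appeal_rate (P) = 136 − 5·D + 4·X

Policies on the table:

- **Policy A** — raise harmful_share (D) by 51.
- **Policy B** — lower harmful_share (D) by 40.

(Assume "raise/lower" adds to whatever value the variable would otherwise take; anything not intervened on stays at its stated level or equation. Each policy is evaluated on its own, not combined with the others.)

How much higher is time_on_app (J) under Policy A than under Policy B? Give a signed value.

364

Policy A (D + 51):
  D = 91 + 51 = 142
  J = 75 + 4·142 = 643
Policy B (D − 40):
  D = 91 − 40 = 51
  J = 75 + 4·51 = 279
J: 643 − 279 = 364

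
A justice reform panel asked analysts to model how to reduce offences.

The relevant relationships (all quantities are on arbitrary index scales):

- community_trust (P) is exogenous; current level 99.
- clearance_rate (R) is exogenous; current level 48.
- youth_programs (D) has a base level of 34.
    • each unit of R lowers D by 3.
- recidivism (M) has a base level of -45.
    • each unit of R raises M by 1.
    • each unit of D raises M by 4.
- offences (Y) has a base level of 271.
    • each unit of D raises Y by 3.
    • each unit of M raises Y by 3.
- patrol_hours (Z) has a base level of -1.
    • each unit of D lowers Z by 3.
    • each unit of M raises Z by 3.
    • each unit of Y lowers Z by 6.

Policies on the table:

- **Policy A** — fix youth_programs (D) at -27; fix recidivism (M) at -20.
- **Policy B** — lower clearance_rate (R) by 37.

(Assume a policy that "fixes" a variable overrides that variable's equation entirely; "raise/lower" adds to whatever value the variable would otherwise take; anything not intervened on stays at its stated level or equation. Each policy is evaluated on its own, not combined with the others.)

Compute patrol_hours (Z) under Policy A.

-760

Policy A (D := -27, M := -20):
  R = 48
  D = -27
  M = -20
  Y = 271 + 3·(-27) + 3·(-20) = 130
  Z = -1 − 3·(-27) + 3·(-20) − 6·130 = -760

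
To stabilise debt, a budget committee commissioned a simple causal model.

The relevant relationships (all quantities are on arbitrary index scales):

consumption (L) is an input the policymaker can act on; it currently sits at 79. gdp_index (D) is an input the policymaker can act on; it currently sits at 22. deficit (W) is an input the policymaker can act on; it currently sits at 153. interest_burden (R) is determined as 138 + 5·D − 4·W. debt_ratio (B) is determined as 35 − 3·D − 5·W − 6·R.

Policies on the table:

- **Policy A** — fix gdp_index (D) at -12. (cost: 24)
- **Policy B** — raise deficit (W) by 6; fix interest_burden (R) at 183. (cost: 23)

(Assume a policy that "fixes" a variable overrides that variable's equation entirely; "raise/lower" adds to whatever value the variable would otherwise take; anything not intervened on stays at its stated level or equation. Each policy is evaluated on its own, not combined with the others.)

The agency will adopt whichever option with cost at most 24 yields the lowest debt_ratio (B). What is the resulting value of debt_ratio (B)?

-1924

Policy A (D := -12):
  D = -12
  W = 153
  R = 138 + 5·(-12) − 4·153 = -534
  B = 35 − 3·(-12) − 5·153 − 6·(-534) = 2510
Policy B (W + 6, R := 183):
  D = 22
  W = 153 + 6 = 159
  R = 183
  B = 35 − 3·22 − 5·159 − 6·183 = -1924
Comparing — Policy A: B=2510, Policy B: B=-1924. Lowest is -1924 (Policy B).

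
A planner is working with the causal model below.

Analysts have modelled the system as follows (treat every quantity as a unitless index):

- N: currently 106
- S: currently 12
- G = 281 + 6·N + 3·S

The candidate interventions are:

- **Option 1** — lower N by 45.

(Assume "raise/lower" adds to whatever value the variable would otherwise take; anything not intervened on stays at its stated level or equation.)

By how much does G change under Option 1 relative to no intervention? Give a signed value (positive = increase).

-270

Baseline:
  N = 106
  S = 12
  G = 281 + 6·106 + 3·12 = 953
Option 1 (N − 45):
  N = 106 − 45 = 61
  S = 12
  G = 281 + 6·61 + 3·12 = 683
Change in G: 683 − 953 = -270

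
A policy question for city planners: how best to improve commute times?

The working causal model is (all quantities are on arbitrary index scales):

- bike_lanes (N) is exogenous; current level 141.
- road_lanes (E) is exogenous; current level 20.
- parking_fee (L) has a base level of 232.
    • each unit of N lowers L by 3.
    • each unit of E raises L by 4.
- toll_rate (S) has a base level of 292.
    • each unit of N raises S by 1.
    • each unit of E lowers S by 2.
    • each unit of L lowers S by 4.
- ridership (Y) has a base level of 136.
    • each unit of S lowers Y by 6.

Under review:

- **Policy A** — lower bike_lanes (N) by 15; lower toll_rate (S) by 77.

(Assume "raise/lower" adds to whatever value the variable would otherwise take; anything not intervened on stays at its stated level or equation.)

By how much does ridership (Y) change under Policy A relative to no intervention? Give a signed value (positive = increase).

Baseline:
  N = 141
  E = 20
  L = 232 − 3·141 + 4·20 = -111
  S = 292 + 141 − 2·20 − 4·(-111) = 837
  Y = 136 − 6·837 = -4886
Policy A (N − 15, S − 77):
  N = 141 − 15 = 126
  E = 20
  L = 232 − 3·126 + 4·20 = -66
  S = 292 + 126 − 2·20 − 4·(-66) (−77 from intervention) = 565
  Y = 136 − 6·565 = -3254
Change in Y: -3254 − (-4886) = 1632

1632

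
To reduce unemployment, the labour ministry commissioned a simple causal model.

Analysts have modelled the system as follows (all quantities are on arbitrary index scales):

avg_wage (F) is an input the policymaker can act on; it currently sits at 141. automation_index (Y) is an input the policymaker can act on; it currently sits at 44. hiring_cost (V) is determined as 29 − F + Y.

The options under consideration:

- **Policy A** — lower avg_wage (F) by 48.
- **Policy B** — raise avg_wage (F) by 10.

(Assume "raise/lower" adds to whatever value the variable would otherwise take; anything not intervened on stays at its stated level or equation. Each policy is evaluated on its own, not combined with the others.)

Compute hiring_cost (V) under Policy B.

-78

Policy B (F + 10):
  F = 141 + 10 = 151
  Y = 44
  V = 29 − 151 + 44 = -78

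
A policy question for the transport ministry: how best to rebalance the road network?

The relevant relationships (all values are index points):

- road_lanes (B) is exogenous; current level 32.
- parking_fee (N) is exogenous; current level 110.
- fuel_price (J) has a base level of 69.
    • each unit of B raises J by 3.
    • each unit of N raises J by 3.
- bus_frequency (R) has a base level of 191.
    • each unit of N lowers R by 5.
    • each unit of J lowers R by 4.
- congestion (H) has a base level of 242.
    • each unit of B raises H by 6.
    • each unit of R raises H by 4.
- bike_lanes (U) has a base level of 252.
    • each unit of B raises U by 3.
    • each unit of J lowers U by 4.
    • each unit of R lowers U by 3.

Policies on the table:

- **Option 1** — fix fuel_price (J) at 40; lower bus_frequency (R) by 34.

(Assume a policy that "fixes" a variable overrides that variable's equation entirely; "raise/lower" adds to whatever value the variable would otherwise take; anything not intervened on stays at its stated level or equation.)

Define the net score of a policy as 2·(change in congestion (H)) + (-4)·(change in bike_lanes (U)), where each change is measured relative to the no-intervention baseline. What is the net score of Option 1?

Baseline:
  B = 32
  N = 110
  J = 69 + 3·32 + 3·110 = 495
  R = 191 − 5·110 − 4·495 = -2339
  H = 242 + 6·32 + 4·(-2339) = -8922
  U = 252 + 3·32 − 4·495 − 3·(-2339) = 5385
Option 1 (J := 40, R − 34):
  B = 32
  N = 110
  J = 40
  R = 191 − 5·110 − 4·40 (−34 from intervention) = -553
  H = 242 + 6·32 + 4·(-553) = -1778
  U = 252 + 3·32 − 4·40 − 3·(-553) = 1847
ΔH = -1778 − (-8922) = 7144; ΔU = 1847 − 5385 = -3538
Score = 2·7144 + (-4)·(-3538) = 28440

28440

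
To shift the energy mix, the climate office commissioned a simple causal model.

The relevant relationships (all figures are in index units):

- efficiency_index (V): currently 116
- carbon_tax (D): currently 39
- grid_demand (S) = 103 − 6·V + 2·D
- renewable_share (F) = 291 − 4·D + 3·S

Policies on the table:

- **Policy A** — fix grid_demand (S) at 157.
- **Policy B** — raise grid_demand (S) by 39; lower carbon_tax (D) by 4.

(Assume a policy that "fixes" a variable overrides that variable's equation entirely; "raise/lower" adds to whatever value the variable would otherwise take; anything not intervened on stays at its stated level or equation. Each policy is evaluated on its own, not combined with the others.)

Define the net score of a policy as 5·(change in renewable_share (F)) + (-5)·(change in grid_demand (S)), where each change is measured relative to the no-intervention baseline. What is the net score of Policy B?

Baseline:
  V = 116
  D = 39
  S = 103 − 6·116 + 2·39 = -515
  F = 291 − 4·39 + 3·(-515) = -1410
Policy B (S + 39, D − 4):
  V = 116
  D = 39 − 4 = 35
  S = 103 − 6·116 + 2·35 (+39 from intervention) = -484
  F = 291 − 4·35 + 3·(-484) = -1301
ΔF = -1301 − (-1410) = 109; ΔS = -484 − (-515) = 31
Score = 5·109 + (-5)·31 = 390

390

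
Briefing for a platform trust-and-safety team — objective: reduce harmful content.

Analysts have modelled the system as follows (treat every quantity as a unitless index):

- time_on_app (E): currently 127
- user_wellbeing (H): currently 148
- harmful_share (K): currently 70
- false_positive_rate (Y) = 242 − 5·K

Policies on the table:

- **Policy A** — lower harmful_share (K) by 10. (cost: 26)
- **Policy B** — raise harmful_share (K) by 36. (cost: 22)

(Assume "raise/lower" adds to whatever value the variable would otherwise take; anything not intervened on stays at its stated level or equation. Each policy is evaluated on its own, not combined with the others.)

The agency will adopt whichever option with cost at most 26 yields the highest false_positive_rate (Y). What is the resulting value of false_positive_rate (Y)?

Policy A (K − 10):
  K = 70 − 10 = 60
  Y = 242 − 5·60 = -58
Policy B (K + 36):
  K = 70 + 36 = 106
  Y = 242 − 5·106 = -288
Comparing — Policy A: Y=-58, Policy B: Y=-288. Highest is -58 (Policy A).

-58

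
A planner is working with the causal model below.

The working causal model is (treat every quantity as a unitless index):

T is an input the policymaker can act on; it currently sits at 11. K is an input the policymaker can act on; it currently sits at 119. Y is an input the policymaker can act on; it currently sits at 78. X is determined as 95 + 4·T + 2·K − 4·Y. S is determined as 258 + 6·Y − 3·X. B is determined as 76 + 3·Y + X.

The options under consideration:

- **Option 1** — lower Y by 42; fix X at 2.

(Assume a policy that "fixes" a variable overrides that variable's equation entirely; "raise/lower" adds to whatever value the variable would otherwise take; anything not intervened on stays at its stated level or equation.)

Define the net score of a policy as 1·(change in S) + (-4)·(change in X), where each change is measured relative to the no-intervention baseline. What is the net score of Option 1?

Baseline:
  T = 11
  K = 119
  Y = 78
  X = 95 + 4·11 + 2·119 − 4·78 = 65
  S = 258 + 6·78 − 3·65 = 531
Option 1 (Y − 42, X := 2):
  T = 11
  K = 119
  Y = 78 − 42 = 36
  X = 2
  S = 258 + 6·36 − 3·2 = 468
ΔS = 468 − 531 = -63; ΔX = 2 − 65 = -63
Score = 1·(-63) + (-4)·(-63) = 189

189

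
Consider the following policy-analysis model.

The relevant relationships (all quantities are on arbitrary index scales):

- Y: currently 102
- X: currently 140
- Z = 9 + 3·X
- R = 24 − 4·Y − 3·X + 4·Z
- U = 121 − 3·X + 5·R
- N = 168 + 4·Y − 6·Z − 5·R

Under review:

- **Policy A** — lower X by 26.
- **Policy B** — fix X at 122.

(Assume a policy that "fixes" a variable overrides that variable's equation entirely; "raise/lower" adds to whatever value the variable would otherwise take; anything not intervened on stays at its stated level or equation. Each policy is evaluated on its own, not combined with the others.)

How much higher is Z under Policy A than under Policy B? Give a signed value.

-24

Policy A (X − 26):
  X = 140 − 26 = 114
  Z = 9 + 3·114 = 351
Policy B (X := 122):
  X = 122
  Z = 9 + 3·122 = 375
Z: 351 − 375 = -24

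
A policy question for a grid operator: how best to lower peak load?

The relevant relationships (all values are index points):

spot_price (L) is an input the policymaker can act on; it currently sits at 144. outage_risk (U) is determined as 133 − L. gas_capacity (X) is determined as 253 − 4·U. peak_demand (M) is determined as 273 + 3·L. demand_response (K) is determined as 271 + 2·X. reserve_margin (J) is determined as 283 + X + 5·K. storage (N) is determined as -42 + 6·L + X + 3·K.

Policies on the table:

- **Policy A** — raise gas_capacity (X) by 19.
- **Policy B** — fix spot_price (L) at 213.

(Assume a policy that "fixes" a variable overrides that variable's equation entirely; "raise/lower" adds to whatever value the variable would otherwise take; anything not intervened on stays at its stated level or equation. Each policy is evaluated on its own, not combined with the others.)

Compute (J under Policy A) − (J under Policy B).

Policy A (X + 19):
  L = 144
  U = 133 − 144 = -11
  X = 253 − 4·(-11) (+19 from intervention) = 316
  K = 271 + 2·316 = 903
  J = 283 + 316 + 5·903 = 5114
Policy B (L := 213):
  L = 213
  U = 133 − 213 = -80
  X = 253 − 4·(-80) = 573
  K = 271 + 2·573 = 1417
  J = 283 + 573 + 5·1417 = 7941
J: 5114 − 7941 = -2827

-2827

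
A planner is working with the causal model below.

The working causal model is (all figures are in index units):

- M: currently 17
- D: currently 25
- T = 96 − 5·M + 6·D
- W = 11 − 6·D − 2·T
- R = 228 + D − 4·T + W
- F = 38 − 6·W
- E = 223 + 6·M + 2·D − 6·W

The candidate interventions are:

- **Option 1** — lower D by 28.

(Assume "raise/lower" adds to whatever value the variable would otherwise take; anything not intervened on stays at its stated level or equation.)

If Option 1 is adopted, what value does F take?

Option 1 (D − 28):
  M = 17
  D = 25 − 28 = -3
  T = 96 − 5·17 + 6·(-3) = -7
  W = 11 − 6·(-3) − 2·(-7) = 43
  F = 38 − 6·43 = -220

-220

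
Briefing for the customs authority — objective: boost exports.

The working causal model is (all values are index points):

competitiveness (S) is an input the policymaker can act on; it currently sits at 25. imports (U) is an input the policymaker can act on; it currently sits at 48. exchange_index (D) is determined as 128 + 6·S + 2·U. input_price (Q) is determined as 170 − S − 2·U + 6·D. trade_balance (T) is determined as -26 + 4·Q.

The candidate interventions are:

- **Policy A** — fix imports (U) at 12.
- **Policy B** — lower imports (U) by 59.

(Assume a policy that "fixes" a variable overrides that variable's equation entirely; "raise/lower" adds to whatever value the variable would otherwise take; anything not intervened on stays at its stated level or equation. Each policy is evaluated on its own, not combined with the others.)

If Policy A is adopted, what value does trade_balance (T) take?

Policy A (U := 12):
  S = 25
  U = 12
  D = 128 + 6·25 + 2·12 = 302
  Q = 170 − 25 − 2·12 + 6·302 = 1933
  T = -26 + 4·1933 = 7706

7706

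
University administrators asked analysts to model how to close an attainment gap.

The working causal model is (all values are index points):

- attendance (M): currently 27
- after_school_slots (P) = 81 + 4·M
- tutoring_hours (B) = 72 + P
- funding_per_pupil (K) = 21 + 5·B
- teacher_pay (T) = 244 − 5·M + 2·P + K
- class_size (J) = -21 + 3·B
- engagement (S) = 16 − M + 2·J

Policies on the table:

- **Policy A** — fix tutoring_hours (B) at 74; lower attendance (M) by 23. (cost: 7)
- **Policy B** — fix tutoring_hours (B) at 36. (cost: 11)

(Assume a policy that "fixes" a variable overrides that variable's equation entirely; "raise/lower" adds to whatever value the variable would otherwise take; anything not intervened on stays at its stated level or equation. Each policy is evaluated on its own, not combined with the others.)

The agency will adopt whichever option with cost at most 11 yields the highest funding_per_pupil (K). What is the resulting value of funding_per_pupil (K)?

391

Policy A (B := 74, M − 23):
  M = 27 − 23 = 4
  P = 81 + 4·4 = 97
  B = 74
  K = 21 + 5·74 = 391
Policy B (B := 36):
  M = 27
  P = 81 + 4·27 = 189
  B = 36
  K = 21 + 5·36 = 201
Comparing — Policy A: K=391, Policy B: K=201. Highest is 391 (Policy A).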